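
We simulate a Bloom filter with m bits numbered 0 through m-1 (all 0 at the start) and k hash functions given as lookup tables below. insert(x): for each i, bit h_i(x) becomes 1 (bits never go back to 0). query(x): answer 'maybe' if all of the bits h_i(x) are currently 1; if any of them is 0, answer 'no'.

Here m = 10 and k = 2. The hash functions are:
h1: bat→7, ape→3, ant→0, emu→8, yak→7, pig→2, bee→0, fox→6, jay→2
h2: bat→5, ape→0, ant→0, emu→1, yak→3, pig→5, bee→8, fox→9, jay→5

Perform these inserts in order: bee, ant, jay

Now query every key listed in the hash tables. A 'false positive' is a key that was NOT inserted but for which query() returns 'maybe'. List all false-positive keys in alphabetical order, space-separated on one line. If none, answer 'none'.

Answer: pig

Derivation:
Start: bits=0000000000
After insert 'bee': sets bits 0 8 -> bits=1000000010
After insert 'ant': sets bits 0 -> bits=1000000010
After insert 'jay': sets bits 2 5 -> bits=1010010010
Not inserted: ape bat emu fox pig yak — query each against bits=1010010010:
query ape: checks bit0=1, bit3=0 (has a 0) -> no => not a false positive
query bat: checks bit5=1, bit7=0 (has a 0) -> no => not a false positive
query emu: checks bit1=0, bit8=1 (has a 0) -> no => not a false positive
query fox: checks bit6=0, bit9=0 (has a 0) -> no => not a false positive
query pig: checks bit2=1, bit5=1 (all 1) -> maybe => FALSE POSITIVE
query yak: checks bit3=0, bit7=0 (has a 0) -> no => not a false positive
False positives (alphabetical): pig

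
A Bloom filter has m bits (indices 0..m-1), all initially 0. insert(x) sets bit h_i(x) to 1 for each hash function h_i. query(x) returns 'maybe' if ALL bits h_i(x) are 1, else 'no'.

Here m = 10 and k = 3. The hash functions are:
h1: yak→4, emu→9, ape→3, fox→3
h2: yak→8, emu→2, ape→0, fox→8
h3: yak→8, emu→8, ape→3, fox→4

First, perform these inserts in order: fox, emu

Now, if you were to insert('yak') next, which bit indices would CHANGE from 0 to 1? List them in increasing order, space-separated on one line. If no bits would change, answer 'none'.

Answer: none

Derivation:
Start: bits=0000000000
After insert 'fox': sets bits 3 4 8 -> bits=0001100010
After insert 'emu': sets bits 2 8 9 -> bits=0011100011
insert 'yak' would touch bits 4 8; currently bit4=1, bit8=1
Bits that are 0 among those (would change 0->1): none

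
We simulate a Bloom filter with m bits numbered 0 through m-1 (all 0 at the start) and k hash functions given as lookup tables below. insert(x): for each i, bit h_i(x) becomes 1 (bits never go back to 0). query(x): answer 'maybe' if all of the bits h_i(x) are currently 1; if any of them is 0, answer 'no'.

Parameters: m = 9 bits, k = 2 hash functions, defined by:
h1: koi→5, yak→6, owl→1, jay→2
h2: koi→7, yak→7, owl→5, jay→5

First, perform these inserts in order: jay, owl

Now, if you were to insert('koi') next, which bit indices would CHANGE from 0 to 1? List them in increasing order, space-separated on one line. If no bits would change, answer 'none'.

Start: bits=000000000
After insert 'jay': sets bits 2 5 -> bits=001001000
After insert 'owl': sets bits 1 5 -> bits=011001000
insert 'koi' would touch bits 5 7; currently bit5=1, bit7=0
Bits that are 0 among those (would change 0->1): 7

Answer: 7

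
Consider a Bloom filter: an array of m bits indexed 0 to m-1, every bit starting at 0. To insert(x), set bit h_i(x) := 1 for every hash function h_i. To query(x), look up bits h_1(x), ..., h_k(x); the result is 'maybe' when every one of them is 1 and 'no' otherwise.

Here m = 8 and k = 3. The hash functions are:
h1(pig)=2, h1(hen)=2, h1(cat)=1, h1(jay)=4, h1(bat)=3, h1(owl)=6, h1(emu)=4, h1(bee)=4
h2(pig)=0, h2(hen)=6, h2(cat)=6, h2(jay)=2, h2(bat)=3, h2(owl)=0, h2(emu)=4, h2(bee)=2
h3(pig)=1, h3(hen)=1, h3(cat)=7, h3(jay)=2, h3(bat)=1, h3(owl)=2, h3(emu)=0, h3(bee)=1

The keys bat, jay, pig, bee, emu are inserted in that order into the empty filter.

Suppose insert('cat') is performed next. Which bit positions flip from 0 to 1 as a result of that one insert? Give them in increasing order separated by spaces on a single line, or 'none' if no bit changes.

Answer: 6 7

Derivation:
Start: bits=00000000
After insert 'bat': sets bits 1 3 -> bits=01010000
After insert 'jay': sets bits 2 4 -> bits=01111000
After insert 'pig': sets bits 0 1 2 -> bits=11111000
After insert 'bee': sets bits 1 2 4 -> bits=11111000
After insert 'emu': sets bits 0 4 -> bits=11111000
insert 'cat' would touch bits 1 6 7; currently bit1=1, bit6=0, bit7=0
Bits that are 0 among those (would change 0->1): 6 7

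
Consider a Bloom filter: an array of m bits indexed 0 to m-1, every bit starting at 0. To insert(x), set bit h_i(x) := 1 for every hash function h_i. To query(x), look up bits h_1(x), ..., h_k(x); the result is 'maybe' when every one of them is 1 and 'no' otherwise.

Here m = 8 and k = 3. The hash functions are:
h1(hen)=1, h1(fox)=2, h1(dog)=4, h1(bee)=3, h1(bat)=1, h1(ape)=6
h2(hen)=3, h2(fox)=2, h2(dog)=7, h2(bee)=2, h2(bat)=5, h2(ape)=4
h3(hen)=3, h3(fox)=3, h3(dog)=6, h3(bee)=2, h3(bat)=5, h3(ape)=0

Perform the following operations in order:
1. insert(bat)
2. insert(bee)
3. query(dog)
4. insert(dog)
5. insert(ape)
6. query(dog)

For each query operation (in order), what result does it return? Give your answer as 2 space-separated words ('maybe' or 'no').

Start: bits=00000000
Op 1: insert bat -> sets bits 1 5 -> bits=01000100
Op 2: insert bee -> sets bits 2 3 -> bits=01110100
Op 3: query dog -> checks bit4=0, bit6=0, bit7=0 (has a 0) -> no
Op 4: insert dog -> sets bits 4 6 7 -> bits=01111111
Op 5: insert ape -> sets bits 0 4 6 -> bits=11111111
Op 6: query dog -> checks bit4=1, bit6=1, bit7=1 (all 1) -> maybe
Query results in order: no maybe

Answer: no maybe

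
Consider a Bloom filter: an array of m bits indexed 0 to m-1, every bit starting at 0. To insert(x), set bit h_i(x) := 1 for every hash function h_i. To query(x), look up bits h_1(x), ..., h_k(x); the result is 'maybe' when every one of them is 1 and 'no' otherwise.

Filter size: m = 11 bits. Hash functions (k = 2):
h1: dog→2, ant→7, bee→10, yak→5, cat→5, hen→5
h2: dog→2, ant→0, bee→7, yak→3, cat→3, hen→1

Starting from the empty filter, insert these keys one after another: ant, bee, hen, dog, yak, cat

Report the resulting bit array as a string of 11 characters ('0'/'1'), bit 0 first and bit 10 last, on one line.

Answer: 11110101001

Derivation:
Start: bits=00000000000
After insert 'ant': sets bits 0 7 -> bits=10000001000
After insert 'bee': sets bits 7 10 -> bits=10000001001
After insert 'hen': sets bits 1 5 -> bits=11000101001
After insert 'dog': sets bits 2 -> bits=11100101001
After insert 'yak': sets bits 3 5 -> bits=11110101001
After insert 'cat': sets bits 3 5 -> bits=11110101001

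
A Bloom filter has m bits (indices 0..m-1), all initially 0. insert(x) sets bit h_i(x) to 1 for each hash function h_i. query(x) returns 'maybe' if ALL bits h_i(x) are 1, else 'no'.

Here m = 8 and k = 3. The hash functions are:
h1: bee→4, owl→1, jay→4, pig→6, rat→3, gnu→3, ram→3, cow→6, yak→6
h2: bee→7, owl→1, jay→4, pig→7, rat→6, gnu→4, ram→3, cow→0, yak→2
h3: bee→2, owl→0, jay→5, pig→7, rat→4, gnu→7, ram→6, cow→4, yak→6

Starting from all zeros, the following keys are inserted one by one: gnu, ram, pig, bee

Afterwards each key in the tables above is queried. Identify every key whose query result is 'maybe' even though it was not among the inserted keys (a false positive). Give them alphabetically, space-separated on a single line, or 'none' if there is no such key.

Answer: rat yak

Derivation:
Start: bits=00000000
After insert 'gnu': sets bits 3 4 7 -> bits=00011001
After insert 'ram': sets bits 3 6 -> bits=00011011
After insert 'pig': sets bits 6 7 -> bits=00011011
After insert 'bee': sets bits 2 4 7 -> bits=00111011
Not inserted: cow jay owl rat yak — query each against bits=00111011:
query cow: checks bit0=0, bit4=1, bit6=1 (has a 0) -> no => not a false positive
query jay: checks bit4=1, bit5=0 (has a 0) -> no => not a false positive
query owl: checks bit0=0, bit1=0 (has a 0) -> no => not a false positive
query rat: checks bit3=1, bit4=1, bit6=1 (all 1) -> maybe => FALSE POSITIVE
query yak: checks bit2=1, bit6=1 (all 1) -> maybe => FALSE POSITIVE
False positives (alphabetical): rat yak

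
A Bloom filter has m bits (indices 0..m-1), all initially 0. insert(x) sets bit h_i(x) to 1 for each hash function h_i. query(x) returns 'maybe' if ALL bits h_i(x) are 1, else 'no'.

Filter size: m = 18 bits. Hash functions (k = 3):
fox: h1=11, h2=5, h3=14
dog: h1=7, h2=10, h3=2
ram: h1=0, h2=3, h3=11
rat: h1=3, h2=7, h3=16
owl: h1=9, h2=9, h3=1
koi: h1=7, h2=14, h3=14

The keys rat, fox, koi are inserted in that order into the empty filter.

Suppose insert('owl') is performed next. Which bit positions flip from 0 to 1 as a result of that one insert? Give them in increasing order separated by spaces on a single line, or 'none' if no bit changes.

Start: bits=000000000000000000
After insert 'rat': sets bits 3 7 16 -> bits=000100010000000010
After insert 'fox': sets bits 5 11 14 -> bits=000101010001001010
After insert 'koi': sets bits 7 14 -> bits=000101010001001010
insert 'owl' would touch bits 1 9; currently bit1=0, bit9=0
Bits that are 0 among those (would change 0->1): 1 9

Answer: 1 9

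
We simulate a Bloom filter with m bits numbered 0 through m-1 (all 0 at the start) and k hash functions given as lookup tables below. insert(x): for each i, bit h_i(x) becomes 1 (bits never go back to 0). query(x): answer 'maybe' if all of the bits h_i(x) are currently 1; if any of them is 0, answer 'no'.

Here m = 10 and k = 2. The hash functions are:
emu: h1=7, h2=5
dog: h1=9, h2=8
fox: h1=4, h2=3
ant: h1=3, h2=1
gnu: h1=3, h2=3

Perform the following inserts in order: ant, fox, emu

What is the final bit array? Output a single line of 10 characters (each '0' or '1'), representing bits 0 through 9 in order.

Answer: 0101110100

Derivation:
Start: bits=0000000000
After insert 'ant': sets bits 1 3 -> bits=0101000000
After insert 'fox': sets bits 3 4 -> bits=0101100000
After insert 'emu': sets bits 5 7 -> bits=0101110100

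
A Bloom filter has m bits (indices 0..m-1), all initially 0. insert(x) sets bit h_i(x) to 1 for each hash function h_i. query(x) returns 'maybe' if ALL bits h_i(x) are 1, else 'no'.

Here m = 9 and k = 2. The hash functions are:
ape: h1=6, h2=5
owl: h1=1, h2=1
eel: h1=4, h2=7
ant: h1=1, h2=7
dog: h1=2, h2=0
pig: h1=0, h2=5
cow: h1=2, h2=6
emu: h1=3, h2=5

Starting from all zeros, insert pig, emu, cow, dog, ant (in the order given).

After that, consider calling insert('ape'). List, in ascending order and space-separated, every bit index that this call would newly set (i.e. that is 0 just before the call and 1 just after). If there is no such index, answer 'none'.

Start: bits=000000000
After insert 'pig': sets bits 0 5 -> bits=100001000
After insert 'emu': sets bits 3 5 -> bits=100101000
After insert 'cow': sets bits 2 6 -> bits=101101100
After insert 'dog': sets bits 0 2 -> bits=101101100
After insert 'ant': sets bits 1 7 -> bits=111101110
insert 'ape' would touch bits 5 6; currently bit5=1, bit6=1
Bits that are 0 among those (would change 0->1): none

Answer: none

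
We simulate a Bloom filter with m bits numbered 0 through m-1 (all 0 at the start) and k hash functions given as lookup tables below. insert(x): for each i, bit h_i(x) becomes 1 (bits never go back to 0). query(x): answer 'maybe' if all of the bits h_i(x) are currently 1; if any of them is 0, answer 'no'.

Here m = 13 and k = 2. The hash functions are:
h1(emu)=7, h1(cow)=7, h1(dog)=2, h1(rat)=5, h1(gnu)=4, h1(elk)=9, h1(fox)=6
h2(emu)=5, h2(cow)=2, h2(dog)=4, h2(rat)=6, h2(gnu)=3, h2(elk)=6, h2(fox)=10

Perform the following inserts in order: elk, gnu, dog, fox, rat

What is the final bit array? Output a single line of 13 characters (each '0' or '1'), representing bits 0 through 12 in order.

Answer: 0011111001100

Derivation:
Start: bits=0000000000000
After insert 'elk': sets bits 6 9 -> bits=0000001001000
After insert 'gnu': sets bits 3 4 -> bits=0001101001000
After insert 'dog': sets bits 2 4 -> bits=0011101001000
After insert 'fox': sets bits 6 10 -> bits=0011101001100
After insert 'rat': sets bits 5 6 -> bits=0011111001100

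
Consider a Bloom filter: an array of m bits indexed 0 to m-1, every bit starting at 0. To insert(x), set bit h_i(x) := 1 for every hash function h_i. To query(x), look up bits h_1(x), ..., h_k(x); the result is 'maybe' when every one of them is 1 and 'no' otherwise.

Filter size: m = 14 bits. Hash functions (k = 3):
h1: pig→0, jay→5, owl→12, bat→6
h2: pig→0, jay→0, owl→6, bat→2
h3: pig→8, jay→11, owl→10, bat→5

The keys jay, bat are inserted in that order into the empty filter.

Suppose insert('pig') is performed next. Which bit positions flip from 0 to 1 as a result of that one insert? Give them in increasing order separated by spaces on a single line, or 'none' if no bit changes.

Answer: 8

Derivation:
Start: bits=00000000000000
After insert 'jay': sets bits 0 5 11 -> bits=10000100000100
After insert 'bat': sets bits 2 5 6 -> bits=10100110000100
insert 'pig' would touch bits 0 8; currently bit0=1, bit8=0
Bits that are 0 among those (would change 0->1): 8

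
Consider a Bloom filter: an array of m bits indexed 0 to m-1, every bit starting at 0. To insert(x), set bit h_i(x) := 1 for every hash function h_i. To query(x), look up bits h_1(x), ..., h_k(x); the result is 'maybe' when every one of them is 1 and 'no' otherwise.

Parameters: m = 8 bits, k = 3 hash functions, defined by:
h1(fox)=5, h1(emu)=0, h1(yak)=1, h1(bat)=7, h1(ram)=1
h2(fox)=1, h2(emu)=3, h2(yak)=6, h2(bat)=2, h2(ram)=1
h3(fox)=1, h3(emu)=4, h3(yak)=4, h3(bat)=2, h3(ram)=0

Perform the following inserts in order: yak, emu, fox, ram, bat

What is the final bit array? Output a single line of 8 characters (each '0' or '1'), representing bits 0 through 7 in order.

Start: bits=00000000
After insert 'yak': sets bits 1 4 6 -> bits=01001010
After insert 'emu': sets bits 0 3 4 -> bits=11011010
After insert 'fox': sets bits 1 5 -> bits=11011110
After insert 'ram': sets bits 0 1 -> bits=11011110
After insert 'bat': sets bits 2 7 -> bits=11111111

Answer: 11111111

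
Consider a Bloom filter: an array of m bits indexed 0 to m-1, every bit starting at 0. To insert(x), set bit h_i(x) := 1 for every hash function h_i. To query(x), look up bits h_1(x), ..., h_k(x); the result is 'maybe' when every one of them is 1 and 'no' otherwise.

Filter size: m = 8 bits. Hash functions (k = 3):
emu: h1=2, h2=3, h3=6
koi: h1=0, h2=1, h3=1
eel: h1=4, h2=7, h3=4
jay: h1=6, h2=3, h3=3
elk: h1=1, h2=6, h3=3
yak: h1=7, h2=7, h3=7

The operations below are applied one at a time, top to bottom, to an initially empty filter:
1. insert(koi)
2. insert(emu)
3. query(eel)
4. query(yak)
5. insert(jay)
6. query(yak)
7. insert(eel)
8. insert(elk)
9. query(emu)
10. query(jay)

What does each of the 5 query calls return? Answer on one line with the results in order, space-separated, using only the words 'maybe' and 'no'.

Answer: no no no maybe maybe

Derivation:
Start: bits=00000000
Op 1: insert koi -> sets bits 0 1 -> bits=11000000
Op 2: insert emu -> sets bits 2 3 6 -> bits=11110010
Op 3: query eel -> checks bit4=0, bit7=0 (has a 0) -> no
Op 4: query yak -> checks bit7=0 (has a 0) -> no
Op 5: insert jay -> sets bits 3 6 -> bits=11110010
Op 6: query yak -> checks bit7=0 (has a 0) -> no
Op 7: insert eel -> sets bits 4 7 -> bits=11111011
Op 8: insert elk -> sets bits 1 3 6 -> bits=11111011
Op 9: query emu -> checks bit2=1, bit3=1, bit6=1 (all 1) -> maybe
Op 10: query jay -> checks bit3=1, bit6=1 (all 1) -> maybe
Query results in order: no no no maybe maybe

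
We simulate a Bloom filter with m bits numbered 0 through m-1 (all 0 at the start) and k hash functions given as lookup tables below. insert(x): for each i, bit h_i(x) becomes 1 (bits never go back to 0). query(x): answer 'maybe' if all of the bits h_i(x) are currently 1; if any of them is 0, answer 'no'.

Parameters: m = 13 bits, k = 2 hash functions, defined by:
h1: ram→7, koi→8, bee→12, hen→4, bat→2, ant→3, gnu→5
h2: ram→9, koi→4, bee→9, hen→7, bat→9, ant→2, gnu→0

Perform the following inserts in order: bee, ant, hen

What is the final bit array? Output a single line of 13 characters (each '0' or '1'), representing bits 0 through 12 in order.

Answer: 0011100101001

Derivation:
Start: bits=0000000000000
After insert 'bee': sets bits 9 12 -> bits=0000000001001
After insert 'ant': sets bits 2 3 -> bits=0011000001001
After insert 'hen': sets bits 4 7 -> bits=0011100101001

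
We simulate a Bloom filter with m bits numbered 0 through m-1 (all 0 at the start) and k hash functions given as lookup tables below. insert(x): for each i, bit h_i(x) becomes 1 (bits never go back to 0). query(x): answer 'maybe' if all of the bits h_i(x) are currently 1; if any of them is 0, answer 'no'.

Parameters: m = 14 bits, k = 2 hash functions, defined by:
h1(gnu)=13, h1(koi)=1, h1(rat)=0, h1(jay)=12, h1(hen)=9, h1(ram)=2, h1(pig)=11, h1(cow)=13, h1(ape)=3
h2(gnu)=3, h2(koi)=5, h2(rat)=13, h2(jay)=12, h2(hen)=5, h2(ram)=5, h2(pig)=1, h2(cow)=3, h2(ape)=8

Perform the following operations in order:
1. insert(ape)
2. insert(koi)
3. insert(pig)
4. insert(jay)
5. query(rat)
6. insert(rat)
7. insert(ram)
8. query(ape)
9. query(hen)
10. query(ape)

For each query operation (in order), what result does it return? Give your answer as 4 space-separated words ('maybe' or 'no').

Start: bits=00000000000000
Op 1: insert ape -> sets bits 3 8 -> bits=00010000100000
Op 2: insert koi -> sets bits 1 5 -> bits=01010100100000
Op 3: insert pig -> sets bits 1 11 -> bits=01010100100100
Op 4: insert jay -> sets bits 12 -> bits=01010100100110
Op 5: query rat -> checks bit0=0, bit13=0 (has a 0) -> no
Op 6: insert rat -> sets bits 0 13 -> bits=11010100100111
Op 7: insert ram -> sets bits 2 5 -> bits=11110100100111
Op 8: query ape -> checks bit3=1, bit8=1 (all 1) -> maybe
Op 9: query hen -> checks bit5=1, bit9=0 (has a 0) -> no
Op 10: query ape -> checks bit3=1, bit8=1 (all 1) -> maybe
Query results in order: no maybe no maybe

Answer: no maybe no maybe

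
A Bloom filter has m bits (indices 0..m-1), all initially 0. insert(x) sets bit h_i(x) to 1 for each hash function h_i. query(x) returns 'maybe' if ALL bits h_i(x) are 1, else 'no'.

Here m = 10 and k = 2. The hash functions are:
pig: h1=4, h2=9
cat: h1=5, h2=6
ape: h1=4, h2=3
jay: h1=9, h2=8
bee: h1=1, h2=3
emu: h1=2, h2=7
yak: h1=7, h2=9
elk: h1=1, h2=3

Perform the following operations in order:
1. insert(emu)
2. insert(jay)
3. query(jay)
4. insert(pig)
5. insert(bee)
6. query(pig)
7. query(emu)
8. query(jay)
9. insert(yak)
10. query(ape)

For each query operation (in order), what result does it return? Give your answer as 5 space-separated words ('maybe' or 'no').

Answer: maybe maybe maybe maybe maybe

Derivation:
Start: bits=0000000000
Op 1: insert emu -> sets bits 2 7 -> bits=0010000100
Op 2: insert jay -> sets bits 8 9 -> bits=0010000111
Op 3: query jay -> checks bit8=1, bit9=1 (all 1) -> maybe
Op 4: insert pig -> sets bits 4 9 -> bits=0010100111
Op 5: insert bee -> sets bits 1 3 -> bits=0111100111
Op 6: query pig -> checks bit4=1, bit9=1 (all 1) -> maybe
Op 7: query emu -> checks bit2=1, bit7=1 (all 1) -> maybe
Op 8: query jay -> checks bit8=1, bit9=1 (all 1) -> maybe
Op 9: insert yak -> sets bits 7 9 -> bits=0111100111
Op 10: query ape -> checks bit3=1, bit4=1 (all 1) -> maybe
Query results in order: maybe maybe maybe maybe maybe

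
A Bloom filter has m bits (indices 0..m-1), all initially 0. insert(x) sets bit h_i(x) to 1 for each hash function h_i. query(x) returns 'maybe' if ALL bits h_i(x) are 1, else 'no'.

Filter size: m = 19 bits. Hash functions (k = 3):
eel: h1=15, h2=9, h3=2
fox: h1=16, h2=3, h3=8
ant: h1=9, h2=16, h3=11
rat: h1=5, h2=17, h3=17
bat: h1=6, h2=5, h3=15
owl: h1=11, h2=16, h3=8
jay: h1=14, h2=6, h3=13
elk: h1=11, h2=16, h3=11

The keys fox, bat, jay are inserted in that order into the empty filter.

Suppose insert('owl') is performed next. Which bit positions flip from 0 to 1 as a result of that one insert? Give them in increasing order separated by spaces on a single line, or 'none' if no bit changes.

Answer: 11

Derivation:
Start: bits=0000000000000000000
After insert 'fox': sets bits 3 8 16 -> bits=0001000010000000100
After insert 'bat': sets bits 5 6 15 -> bits=0001011010000001100
After insert 'jay': sets bits 6 13 14 -> bits=0001011010000111100
insert 'owl' would touch bits 8 11 16; currently bit8=1, bit11=0, bit16=1
Bits that are 0 among those (would change 0->1): 11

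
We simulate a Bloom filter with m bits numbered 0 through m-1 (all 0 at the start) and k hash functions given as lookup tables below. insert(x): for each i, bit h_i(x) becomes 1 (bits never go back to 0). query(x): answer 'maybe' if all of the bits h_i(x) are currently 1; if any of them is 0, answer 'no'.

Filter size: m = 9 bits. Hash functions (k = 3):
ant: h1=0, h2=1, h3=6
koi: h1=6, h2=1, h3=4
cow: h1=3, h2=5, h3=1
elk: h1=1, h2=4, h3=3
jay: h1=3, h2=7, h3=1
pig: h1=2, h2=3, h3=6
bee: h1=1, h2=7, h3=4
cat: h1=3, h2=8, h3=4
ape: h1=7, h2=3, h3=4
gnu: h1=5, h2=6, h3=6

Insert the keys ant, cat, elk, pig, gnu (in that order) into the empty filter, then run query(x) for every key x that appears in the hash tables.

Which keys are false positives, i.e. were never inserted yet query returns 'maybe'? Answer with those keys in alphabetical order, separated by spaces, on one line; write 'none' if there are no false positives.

Answer: cow koi

Derivation:
Start: bits=000000000
After insert 'ant': sets bits 0 1 6 -> bits=110000100
After insert 'cat': sets bits 3 4 8 -> bits=110110101
After insert 'elk': sets bits 1 3 4 -> bits=110110101
After insert 'pig': sets bits 2 3 6 -> bits=111110101
After insert 'gnu': sets bits 5 6 -> bits=111111101
Not inserted: ape bee cow jay koi — query each against bits=111111101:
query ape: checks bit3=1, bit4=1, bit7=0 (has a 0) -> no => not a false positive
query bee: checks bit1=1, bit4=1, bit7=0 (has a 0) -> no => not a false positive
query cow: checks bit1=1, bit3=1, bit5=1 (all 1) -> maybe => FALSE POSITIVE
query jay: checks bit1=1, bit3=1, bit7=0 (has a 0) -> no => not a false positive
query koi: checks bit1=1, bit4=1, bit6=1 (all 1) -> maybe => FALSE POSITIVE
False positives (alphabetical): cow koi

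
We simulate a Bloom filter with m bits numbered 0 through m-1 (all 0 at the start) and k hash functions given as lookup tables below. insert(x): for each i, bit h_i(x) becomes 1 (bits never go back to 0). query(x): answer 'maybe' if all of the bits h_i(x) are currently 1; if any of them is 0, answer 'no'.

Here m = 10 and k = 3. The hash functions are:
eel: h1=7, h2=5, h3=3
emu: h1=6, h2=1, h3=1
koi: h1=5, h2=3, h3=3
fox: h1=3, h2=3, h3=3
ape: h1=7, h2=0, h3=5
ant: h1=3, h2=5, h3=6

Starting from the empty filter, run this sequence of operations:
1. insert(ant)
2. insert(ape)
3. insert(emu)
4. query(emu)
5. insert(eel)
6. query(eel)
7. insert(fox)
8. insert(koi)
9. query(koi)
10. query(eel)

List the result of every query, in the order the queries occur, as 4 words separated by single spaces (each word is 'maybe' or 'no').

Answer: maybe maybe maybe maybe

Derivation:
Start: bits=0000000000
Op 1: insert ant -> sets bits 3 5 6 -> bits=0001011000
Op 2: insert ape -> sets bits 0 5 7 -> bits=1001011100
Op 3: insert emu -> sets bits 1 6 -> bits=1101011100
Op 4: query emu -> checks bit1=1, bit6=1 (all 1) -> maybe
Op 5: insert eel -> sets bits 3 5 7 -> bits=1101011100
Op 6: query eel -> checks bit3=1, bit5=1, bit7=1 (all 1) -> maybe
Op 7: insert fox -> sets bits 3 -> bits=1101011100
Op 8: insert koi -> sets bits 3 5 -> bits=1101011100
Op 9: query koi -> checks bit3=1, bit5=1 (all 1) -> maybe
Op 10: query eel -> checks bit3=1, bit5=1, bit7=1 (all 1) -> maybe
Query results in order: maybe maybe maybe maybe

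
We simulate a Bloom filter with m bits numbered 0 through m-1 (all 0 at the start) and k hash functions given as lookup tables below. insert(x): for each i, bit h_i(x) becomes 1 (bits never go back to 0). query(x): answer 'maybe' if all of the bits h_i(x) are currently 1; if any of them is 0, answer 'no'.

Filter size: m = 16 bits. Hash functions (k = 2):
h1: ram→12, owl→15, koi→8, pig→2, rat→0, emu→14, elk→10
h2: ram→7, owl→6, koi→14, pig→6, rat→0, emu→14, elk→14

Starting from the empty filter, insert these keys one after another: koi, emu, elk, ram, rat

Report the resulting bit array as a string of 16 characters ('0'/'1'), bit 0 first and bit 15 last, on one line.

Start: bits=0000000000000000
After insert 'koi': sets bits 8 14 -> bits=0000000010000010
After insert 'emu': sets bits 14 -> bits=0000000010000010
After insert 'elk': sets bits 10 14 -> bits=0000000010100010
After insert 'ram': sets bits 7 12 -> bits=0000000110101010
After insert 'rat': sets bits 0 -> bits=1000000110101010

Answer: 1000000110101010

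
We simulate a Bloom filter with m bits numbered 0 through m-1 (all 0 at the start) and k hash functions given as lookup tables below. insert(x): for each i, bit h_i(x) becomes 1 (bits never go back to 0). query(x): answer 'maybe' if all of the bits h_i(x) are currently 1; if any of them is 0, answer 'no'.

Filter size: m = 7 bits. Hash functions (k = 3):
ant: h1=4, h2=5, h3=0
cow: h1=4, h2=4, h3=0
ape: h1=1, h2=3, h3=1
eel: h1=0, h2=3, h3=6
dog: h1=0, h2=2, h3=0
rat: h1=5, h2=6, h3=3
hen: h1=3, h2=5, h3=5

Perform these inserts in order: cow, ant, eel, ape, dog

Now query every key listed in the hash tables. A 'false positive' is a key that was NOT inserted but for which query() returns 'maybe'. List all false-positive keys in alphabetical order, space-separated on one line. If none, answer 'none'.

Start: bits=0000000
After insert 'cow': sets bits 0 4 -> bits=1000100
After insert 'ant': sets bits 0 4 5 -> bits=1000110
After insert 'eel': sets bits 0 3 6 -> bits=1001111
After insert 'ape': sets bits 1 3 -> bits=1101111
After insert 'dog': sets bits 0 2 -> bits=1111111
Not inserted: hen rat — query each against bits=1111111:
query hen: checks bit3=1, bit5=1 (all 1) -> maybe => FALSE POSITIVE
query rat: checks bit3=1, bit5=1, bit6=1 (all 1) -> maybe => FALSE POSITIVE
False positives (alphabetical): hen rat

Answer: hen rat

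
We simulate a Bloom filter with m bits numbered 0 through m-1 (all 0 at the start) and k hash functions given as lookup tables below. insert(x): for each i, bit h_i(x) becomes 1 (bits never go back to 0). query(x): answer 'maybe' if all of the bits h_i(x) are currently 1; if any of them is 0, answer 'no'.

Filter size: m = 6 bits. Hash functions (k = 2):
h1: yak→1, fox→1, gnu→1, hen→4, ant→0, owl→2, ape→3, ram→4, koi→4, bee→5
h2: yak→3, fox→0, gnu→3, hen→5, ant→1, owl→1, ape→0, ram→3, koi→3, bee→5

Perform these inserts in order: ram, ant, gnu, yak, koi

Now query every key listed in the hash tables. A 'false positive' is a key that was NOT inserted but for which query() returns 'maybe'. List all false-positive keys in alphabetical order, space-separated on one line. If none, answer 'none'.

Answer: ape fox

Derivation:
Start: bits=000000
After insert 'ram': sets bits 3 4 -> bits=000110
After insert 'ant': sets bits 0 1 -> bits=110110
After insert 'gnu': sets bits 1 3 -> bits=110110
After insert 'yak': sets bits 1 3 -> bits=110110
After insert 'koi': sets bits 3 4 -> bits=110110
Not inserted: ape bee fox hen owl — query each against bits=110110:
query ape: checks bit0=1, bit3=1 (all 1) -> maybe => FALSE POSITIVE
query bee: checks bit5=0 (has a 0) -> no => not a false positive
query fox: checks bit0=1, bit1=1 (all 1) -> maybe => FALSE POSITIVE
query hen: checks bit4=1, bit5=0 (has a 0) -> no => not a false positive
query owl: checks bit1=1, bit2=0 (has a 0) -> no => not a false positive
False positives (alphabetical): ape fox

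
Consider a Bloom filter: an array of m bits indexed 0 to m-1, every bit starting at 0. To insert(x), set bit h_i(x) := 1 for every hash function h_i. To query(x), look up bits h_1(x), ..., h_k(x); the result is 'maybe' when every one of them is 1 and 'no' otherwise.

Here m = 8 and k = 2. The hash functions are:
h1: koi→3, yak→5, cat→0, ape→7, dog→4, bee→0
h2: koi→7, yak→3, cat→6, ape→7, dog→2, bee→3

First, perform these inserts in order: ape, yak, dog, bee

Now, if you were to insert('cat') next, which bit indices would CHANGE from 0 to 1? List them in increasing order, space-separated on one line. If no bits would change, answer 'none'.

Start: bits=00000000
After insert 'ape': sets bits 7 -> bits=00000001
After insert 'yak': sets bits 3 5 -> bits=00010101
After insert 'dog': sets bits 2 4 -> bits=00111101
After insert 'bee': sets bits 0 3 -> bits=10111101
insert 'cat' would touch bits 0 6; currently bit0=1, bit6=0
Bits that are 0 among those (would change 0->1): 6

Answer: 6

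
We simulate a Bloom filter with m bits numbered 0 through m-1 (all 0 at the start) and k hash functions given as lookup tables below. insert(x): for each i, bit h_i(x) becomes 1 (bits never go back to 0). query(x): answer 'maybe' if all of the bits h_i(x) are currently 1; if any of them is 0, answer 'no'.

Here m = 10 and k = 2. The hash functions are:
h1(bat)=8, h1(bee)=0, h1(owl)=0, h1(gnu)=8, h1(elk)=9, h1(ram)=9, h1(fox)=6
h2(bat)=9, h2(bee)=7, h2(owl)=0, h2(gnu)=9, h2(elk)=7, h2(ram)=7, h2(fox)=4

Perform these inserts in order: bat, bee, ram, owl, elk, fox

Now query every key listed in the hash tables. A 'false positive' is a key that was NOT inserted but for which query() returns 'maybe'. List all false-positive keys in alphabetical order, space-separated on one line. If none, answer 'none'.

Start: bits=0000000000
After insert 'bat': sets bits 8 9 -> bits=0000000011
After insert 'bee': sets bits 0 7 -> bits=1000000111
After insert 'ram': sets bits 7 9 -> bits=1000000111
After insert 'owl': sets bits 0 -> bits=1000000111
After insert 'elk': sets bits 7 9 -> bits=1000000111
After insert 'fox': sets bits 4 6 -> bits=1000101111
Not inserted: gnu — query each against bits=1000101111:
query gnu: checks bit8=1, bit9=1 (all 1) -> maybe => FALSE POSITIVE
False positives (alphabetical): gnu

Answer: gnu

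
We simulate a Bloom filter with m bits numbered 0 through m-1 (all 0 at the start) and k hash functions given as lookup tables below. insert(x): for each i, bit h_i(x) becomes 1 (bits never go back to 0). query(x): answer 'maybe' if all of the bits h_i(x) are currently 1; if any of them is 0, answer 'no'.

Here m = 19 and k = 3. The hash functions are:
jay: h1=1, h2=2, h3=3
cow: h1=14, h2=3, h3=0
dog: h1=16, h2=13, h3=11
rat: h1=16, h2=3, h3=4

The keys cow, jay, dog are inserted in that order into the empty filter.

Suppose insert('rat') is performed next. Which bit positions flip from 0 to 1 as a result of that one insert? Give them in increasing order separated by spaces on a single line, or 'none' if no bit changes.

Start: bits=0000000000000000000
After insert 'cow': sets bits 0 3 14 -> bits=1001000000000010000
After insert 'jay': sets bits 1 2 3 -> bits=1111000000000010000
After insert 'dog': sets bits 11 13 16 -> bits=1111000000010110100
insert 'rat' would touch bits 3 4 16; currently bit3=1, bit4=0, bit16=1
Bits that are 0 among those (would change 0->1): 4

Answer: 4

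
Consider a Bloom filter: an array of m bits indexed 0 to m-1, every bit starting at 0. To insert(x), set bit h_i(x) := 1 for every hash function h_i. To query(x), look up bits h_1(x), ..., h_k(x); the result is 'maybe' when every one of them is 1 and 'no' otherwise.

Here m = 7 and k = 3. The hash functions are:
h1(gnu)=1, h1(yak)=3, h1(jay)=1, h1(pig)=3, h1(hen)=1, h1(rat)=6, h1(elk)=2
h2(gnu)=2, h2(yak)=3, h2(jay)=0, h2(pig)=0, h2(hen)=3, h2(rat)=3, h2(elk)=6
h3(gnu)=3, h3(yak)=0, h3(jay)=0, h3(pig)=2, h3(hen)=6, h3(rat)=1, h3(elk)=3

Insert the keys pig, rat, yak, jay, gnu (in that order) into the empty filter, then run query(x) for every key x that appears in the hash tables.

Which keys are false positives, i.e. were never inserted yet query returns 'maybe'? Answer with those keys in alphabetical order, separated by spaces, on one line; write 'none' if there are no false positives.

Start: bits=0000000
After insert 'pig': sets bits 0 2 3 -> bits=1011000
After insert 'rat': sets bits 1 3 6 -> bits=1111001
After insert 'yak': sets bits 0 3 -> bits=1111001
After insert 'jay': sets bits 0 1 -> bits=1111001
After insert 'gnu': sets bits 1 2 3 -> bits=1111001
Not inserted: elk hen — query each against bits=1111001:
query elk: checks bit2=1, bit3=1, bit6=1 (all 1) -> maybe => FALSE POSITIVE
query hen: checks bit1=1, bit3=1, bit6=1 (all 1) -> maybe => FALSE POSITIVE
False positives (alphabetical): elk hen

Answer: elk hen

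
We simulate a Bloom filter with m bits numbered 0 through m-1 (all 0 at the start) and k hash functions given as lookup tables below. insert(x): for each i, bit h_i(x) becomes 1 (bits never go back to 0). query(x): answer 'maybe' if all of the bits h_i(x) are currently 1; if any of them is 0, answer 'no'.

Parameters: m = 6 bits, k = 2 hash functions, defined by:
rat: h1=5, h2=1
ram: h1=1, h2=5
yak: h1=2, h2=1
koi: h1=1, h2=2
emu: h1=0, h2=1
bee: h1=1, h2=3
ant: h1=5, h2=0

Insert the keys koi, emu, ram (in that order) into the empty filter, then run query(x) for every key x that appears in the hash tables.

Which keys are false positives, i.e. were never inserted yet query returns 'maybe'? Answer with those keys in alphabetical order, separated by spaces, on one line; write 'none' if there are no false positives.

Start: bits=000000
After insert 'koi': sets bits 1 2 -> bits=011000
After insert 'emu': sets bits 0 1 -> bits=111000
After insert 'ram': sets bits 1 5 -> bits=111001
Not inserted: ant bee rat yak — query each against bits=111001:
query ant: checks bit0=1, bit5=1 (all 1) -> maybe => FALSE POSITIVE
query bee: checks bit1=1, bit3=0 (has a 0) -> no => not a false positive
query rat: checks bit1=1, bit5=1 (all 1) -> maybe => FALSE POSITIVE
query yak: checks bit1=1, bit2=1 (all 1) -> maybe => FALSE POSITIVE
False positives (alphabetical): ant rat yak

Answer: ant rat yak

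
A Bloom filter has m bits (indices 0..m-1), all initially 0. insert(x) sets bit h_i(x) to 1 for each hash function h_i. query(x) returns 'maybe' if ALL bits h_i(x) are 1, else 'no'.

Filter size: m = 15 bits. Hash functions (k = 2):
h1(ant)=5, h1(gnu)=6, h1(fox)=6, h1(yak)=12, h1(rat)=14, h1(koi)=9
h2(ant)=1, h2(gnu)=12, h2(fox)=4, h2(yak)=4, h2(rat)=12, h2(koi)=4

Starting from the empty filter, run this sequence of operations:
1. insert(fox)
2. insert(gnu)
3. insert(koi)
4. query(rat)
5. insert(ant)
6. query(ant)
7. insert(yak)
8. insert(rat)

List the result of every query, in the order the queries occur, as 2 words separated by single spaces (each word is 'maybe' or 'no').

Answer: no maybe

Derivation:
Start: bits=000000000000000
Op 1: insert fox -> sets bits 4 6 -> bits=000010100000000
Op 2: insert gnu -> sets bits 6 12 -> bits=000010100000100
Op 3: insert koi -> sets bits 4 9 -> bits=000010100100100
Op 4: query rat -> checks bit12=1, bit14=0 (has a 0) -> no
Op 5: insert ant -> sets bits 1 5 -> bits=010011100100100
Op 6: query ant -> checks bit1=1, bit5=1 (all 1) -> maybe
Op 7: insert yak -> sets bits 4 12 -> bits=010011100100100
Op 8: insert rat -> sets bits 12 14 -> bits=010011100100101
Query results in order: no maybe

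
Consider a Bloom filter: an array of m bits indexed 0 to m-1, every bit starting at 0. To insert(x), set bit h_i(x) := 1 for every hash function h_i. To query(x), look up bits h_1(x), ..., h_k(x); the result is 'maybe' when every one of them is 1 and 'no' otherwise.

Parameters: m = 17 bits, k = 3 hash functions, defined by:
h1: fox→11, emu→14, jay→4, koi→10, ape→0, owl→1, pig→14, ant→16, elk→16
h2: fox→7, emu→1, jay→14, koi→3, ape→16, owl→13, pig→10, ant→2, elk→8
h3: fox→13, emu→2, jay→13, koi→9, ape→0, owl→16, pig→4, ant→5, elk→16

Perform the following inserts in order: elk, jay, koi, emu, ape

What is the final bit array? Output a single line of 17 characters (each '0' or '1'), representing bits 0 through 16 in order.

Answer: 11111000111001101

Derivation:
Start: bits=00000000000000000
After insert 'elk': sets bits 8 16 -> bits=00000000100000001
After insert 'jay': sets bits 4 13 14 -> bits=00001000100001101
After insert 'koi': sets bits 3 9 10 -> bits=00011000111001101
After insert 'emu': sets bits 1 2 14 -> bits=01111000111001101
After insert 'ape': sets bits 0 16 -> bits=11111000111001101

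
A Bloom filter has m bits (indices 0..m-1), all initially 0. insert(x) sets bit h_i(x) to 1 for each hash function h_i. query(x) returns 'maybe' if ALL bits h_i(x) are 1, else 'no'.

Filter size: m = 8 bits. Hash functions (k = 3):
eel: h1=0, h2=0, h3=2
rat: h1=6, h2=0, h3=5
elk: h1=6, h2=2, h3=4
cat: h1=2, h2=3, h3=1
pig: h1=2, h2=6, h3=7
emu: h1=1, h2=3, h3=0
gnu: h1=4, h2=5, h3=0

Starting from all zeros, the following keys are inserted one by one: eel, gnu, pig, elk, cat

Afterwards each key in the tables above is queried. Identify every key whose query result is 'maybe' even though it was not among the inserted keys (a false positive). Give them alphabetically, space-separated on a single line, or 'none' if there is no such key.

Answer: emu rat

Derivation:
Start: bits=00000000
After insert 'eel': sets bits 0 2 -> bits=10100000
After insert 'gnu': sets bits 0 4 5 -> bits=10101100
After insert 'pig': sets bits 2 6 7 -> bits=10101111
After insert 'elk': sets bits 2 4 6 -> bits=10101111
After insert 'cat': sets bits 1 2 3 -> bits=11111111
Not inserted: emu rat — query each against bits=11111111:
query emu: checks bit0=1, bit1=1, bit3=1 (all 1) -> maybe => FALSE POSITIVE
query rat: checks bit0=1, bit5=1, bit6=1 (all 1) -> maybe => FALSE POSITIVE
False positives (alphabetical): emu rat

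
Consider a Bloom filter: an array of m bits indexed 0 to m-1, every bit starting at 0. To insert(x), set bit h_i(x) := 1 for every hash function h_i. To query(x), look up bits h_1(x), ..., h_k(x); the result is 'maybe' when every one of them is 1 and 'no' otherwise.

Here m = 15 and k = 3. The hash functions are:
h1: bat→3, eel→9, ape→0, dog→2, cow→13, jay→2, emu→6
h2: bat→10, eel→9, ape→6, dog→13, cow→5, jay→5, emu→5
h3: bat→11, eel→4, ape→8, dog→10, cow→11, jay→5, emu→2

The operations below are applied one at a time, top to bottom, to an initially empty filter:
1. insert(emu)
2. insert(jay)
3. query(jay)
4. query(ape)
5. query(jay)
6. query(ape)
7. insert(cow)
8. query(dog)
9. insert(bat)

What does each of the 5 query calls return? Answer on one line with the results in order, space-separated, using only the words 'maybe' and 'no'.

Start: bits=000000000000000
Op 1: insert emu -> sets bits 2 5 6 -> bits=001001100000000
Op 2: insert jay -> sets bits 2 5 -> bits=001001100000000
Op 3: query jay -> checks bit2=1, bit5=1 (all 1) -> maybe
Op 4: query ape -> checks bit0=0, bit6=1, bit8=0 (has a 0) -> no
Op 5: query jay -> checks bit2=1, bit5=1 (all 1) -> maybe
Op 6: query ape -> checks bit0=0, bit6=1, bit8=0 (has a 0) -> no
Op 7: insert cow -> sets bits 5 11 13 -> bits=001001100001010
Op 8: query dog -> checks bit2=1, bit10=0, bit13=1 (has a 0) -> no
Op 9: insert bat -> sets bits 3 10 11 -> bits=001101100011010
Query results in order: maybe no maybe no no

Answer: maybe no maybe no no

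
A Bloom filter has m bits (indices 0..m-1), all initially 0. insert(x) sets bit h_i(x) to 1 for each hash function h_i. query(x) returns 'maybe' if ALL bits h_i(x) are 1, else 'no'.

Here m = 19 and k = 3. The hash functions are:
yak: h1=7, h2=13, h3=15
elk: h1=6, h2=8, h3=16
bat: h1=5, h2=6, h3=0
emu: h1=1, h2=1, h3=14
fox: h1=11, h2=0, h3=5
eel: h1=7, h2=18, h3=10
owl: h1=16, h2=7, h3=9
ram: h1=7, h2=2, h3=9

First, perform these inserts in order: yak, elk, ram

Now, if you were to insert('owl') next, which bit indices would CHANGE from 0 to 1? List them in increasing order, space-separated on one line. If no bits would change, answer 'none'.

Answer: none

Derivation:
Start: bits=0000000000000000000
After insert 'yak': sets bits 7 13 15 -> bits=0000000100000101000
After insert 'elk': sets bits 6 8 16 -> bits=0000001110000101100
After insert 'ram': sets bits 2 7 9 -> bits=0010001111000101100
insert 'owl' would touch bits 7 9 16; currently bit7=1, bit9=1, bit16=1
Bits that are 0 among those (would change 0->1): none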